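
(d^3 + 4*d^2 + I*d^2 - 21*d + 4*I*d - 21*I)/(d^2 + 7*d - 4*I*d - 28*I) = (d^2 + d*(-3 + I) - 3*I)/(d - 4*I)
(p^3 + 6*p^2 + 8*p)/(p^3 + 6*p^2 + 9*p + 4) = p*(p + 2)/(p^2 + 2*p + 1)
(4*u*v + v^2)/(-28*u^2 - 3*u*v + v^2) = -v/(7*u - v)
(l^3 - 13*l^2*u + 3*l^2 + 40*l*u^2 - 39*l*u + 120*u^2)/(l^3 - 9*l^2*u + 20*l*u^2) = (-l^2 + 8*l*u - 3*l + 24*u)/(l*(-l + 4*u))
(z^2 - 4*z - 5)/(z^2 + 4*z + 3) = (z - 5)/(z + 3)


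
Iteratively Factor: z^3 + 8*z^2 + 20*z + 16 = (z + 2)*(z^2 + 6*z + 8) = (z + 2)^2*(z + 4)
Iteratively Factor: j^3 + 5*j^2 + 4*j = (j)*(j^2 + 5*j + 4) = j*(j + 4)*(j + 1)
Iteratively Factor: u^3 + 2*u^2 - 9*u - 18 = (u + 2)*(u^2 - 9) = (u + 2)*(u + 3)*(u - 3)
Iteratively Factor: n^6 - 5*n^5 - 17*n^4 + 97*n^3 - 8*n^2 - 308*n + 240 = (n + 4)*(n^5 - 9*n^4 + 19*n^3 + 21*n^2 - 92*n + 60) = (n - 1)*(n + 4)*(n^4 - 8*n^3 + 11*n^2 + 32*n - 60) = (n - 1)*(n + 2)*(n + 4)*(n^3 - 10*n^2 + 31*n - 30) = (n - 3)*(n - 1)*(n + 2)*(n + 4)*(n^2 - 7*n + 10) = (n - 3)*(n - 2)*(n - 1)*(n + 2)*(n + 4)*(n - 5)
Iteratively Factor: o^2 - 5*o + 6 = (o - 3)*(o - 2)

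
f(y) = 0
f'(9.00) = 0.00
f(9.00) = 0.00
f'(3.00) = 0.00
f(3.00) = 0.00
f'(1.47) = 0.00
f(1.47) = 0.00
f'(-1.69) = 0.00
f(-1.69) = 0.00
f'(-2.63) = 0.00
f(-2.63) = 0.00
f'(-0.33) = 0.00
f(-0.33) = 0.00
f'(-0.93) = 0.00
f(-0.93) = 0.00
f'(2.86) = 0.00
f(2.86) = 0.00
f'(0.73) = 0.00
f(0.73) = 0.00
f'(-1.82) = 0.00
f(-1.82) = 0.00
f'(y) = 0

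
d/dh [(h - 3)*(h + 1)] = 2*h - 2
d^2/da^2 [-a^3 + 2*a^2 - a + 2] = 4 - 6*a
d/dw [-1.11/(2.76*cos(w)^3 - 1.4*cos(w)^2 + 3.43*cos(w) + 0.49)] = (-9.1908*cos(w)^2 + 3.108*cos(w) - 3.8073)*sin(w)/(2.76*cos(w)^3 - 1.4*cos(w)^2 + 3.43*cos(w) + 0.49)^2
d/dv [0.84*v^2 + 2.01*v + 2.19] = 1.68*v + 2.01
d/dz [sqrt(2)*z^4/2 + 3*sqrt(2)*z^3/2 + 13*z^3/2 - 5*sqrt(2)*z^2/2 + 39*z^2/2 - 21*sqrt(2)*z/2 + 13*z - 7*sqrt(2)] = 2*sqrt(2)*z^3 + 9*sqrt(2)*z^2/2 + 39*z^2/2 - 5*sqrt(2)*z + 39*z - 21*sqrt(2)/2 + 13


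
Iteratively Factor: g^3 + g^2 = (g)*(g^2 + g) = g*(g + 1)*(g)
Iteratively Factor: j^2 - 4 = (j - 2)*(j + 2)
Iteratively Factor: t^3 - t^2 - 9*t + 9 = (t - 1)*(t^2 - 9) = (t - 1)*(t + 3)*(t - 3)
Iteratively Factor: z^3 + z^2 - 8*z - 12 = (z - 3)*(z^2 + 4*z + 4) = (z - 3)*(z + 2)*(z + 2)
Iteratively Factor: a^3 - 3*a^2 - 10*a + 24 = (a - 4)*(a^2 + a - 6) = (a - 4)*(a + 3)*(a - 2)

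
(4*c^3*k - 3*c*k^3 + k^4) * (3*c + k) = 12*c^4*k + 4*c^3*k^2 - 9*c^2*k^3 + k^5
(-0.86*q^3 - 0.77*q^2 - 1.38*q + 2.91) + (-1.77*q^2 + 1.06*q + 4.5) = -0.86*q^3 - 2.54*q^2 - 0.32*q + 7.41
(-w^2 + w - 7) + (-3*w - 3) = -w^2 - 2*w - 10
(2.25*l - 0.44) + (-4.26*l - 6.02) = -2.01*l - 6.46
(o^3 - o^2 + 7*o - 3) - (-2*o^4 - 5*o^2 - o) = 2*o^4 + o^3 + 4*o^2 + 8*o - 3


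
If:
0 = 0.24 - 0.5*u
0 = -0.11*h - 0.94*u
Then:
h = -4.10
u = 0.48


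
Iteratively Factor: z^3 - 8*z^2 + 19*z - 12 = (z - 1)*(z^2 - 7*z + 12) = (z - 3)*(z - 1)*(z - 4)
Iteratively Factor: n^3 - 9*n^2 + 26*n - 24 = (n - 2)*(n^2 - 7*n + 12) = (n - 4)*(n - 2)*(n - 3)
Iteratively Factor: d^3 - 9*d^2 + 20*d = (d)*(d^2 - 9*d + 20) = d*(d - 5)*(d - 4)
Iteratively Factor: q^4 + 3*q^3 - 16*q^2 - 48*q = (q - 4)*(q^3 + 7*q^2 + 12*q) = (q - 4)*(q + 3)*(q^2 + 4*q) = (q - 4)*(q + 3)*(q + 4)*(q)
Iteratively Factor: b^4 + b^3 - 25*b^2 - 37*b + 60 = (b + 4)*(b^3 - 3*b^2 - 13*b + 15) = (b - 5)*(b + 4)*(b^2 + 2*b - 3) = (b - 5)*(b - 1)*(b + 4)*(b + 3)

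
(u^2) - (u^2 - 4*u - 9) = 4*u + 9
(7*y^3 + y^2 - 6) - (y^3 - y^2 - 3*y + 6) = 6*y^3 + 2*y^2 + 3*y - 12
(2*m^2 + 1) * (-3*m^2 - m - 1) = -6*m^4 - 2*m^3 - 5*m^2 - m - 1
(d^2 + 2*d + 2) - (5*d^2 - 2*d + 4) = -4*d^2 + 4*d - 2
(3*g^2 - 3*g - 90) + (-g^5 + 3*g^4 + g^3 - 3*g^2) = -g^5 + 3*g^4 + g^3 - 3*g - 90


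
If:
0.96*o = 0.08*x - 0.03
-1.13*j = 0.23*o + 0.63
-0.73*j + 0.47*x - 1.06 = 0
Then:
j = -0.57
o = 0.08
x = 1.36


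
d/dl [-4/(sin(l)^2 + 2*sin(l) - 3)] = 8*(sin(l) + 1)*cos(l)/(sin(l)^2 + 2*sin(l) - 3)^2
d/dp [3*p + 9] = 3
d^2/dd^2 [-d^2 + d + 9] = -2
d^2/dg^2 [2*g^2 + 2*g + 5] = 4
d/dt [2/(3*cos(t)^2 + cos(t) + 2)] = 2*(6*cos(t) + 1)*sin(t)/(3*cos(t)^2 + cos(t) + 2)^2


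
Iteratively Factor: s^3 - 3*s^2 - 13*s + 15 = (s + 3)*(s^2 - 6*s + 5) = (s - 5)*(s + 3)*(s - 1)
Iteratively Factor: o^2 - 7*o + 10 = (o - 5)*(o - 2)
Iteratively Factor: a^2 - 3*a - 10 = (a + 2)*(a - 5)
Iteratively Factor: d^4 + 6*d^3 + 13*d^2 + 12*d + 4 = (d + 2)*(d^3 + 4*d^2 + 5*d + 2) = (d + 2)^2*(d^2 + 2*d + 1) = (d + 1)*(d + 2)^2*(d + 1)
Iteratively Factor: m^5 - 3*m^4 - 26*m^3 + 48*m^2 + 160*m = (m)*(m^4 - 3*m^3 - 26*m^2 + 48*m + 160) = m*(m - 5)*(m^3 + 2*m^2 - 16*m - 32) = m*(m - 5)*(m + 4)*(m^2 - 2*m - 8) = m*(m - 5)*(m - 4)*(m + 4)*(m + 2)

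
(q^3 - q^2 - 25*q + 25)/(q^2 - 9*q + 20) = (q^2 + 4*q - 5)/(q - 4)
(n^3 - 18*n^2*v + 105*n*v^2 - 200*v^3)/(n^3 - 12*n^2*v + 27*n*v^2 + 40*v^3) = (n - 5*v)/(n + v)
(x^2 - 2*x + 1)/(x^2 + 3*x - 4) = (x - 1)/(x + 4)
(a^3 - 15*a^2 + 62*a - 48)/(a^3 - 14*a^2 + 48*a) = (a - 1)/a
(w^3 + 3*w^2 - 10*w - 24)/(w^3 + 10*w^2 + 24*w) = (w^2 - w - 6)/(w*(w + 6))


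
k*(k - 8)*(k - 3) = k^3 - 11*k^2 + 24*k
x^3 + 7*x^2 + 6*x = x*(x + 1)*(x + 6)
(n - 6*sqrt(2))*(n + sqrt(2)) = n^2 - 5*sqrt(2)*n - 12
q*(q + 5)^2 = q^3 + 10*q^2 + 25*q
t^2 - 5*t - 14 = (t - 7)*(t + 2)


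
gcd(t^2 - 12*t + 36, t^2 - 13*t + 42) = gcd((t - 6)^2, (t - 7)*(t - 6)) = t - 6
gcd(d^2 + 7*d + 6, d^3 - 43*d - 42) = d^2 + 7*d + 6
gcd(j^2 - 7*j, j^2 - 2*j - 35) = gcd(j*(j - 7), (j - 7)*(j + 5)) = j - 7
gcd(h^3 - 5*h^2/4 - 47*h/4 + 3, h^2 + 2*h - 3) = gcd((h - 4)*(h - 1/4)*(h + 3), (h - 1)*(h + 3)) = h + 3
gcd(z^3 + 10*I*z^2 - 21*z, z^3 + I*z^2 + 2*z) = z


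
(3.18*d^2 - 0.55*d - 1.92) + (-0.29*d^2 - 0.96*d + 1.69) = 2.89*d^2 - 1.51*d - 0.23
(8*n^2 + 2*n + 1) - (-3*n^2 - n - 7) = 11*n^2 + 3*n + 8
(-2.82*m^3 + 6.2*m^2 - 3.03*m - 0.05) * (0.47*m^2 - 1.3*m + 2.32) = -1.3254*m^5 + 6.58*m^4 - 16.0265*m^3 + 18.2995*m^2 - 6.9646*m - 0.116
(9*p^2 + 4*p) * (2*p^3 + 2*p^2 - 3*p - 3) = 18*p^5 + 26*p^4 - 19*p^3 - 39*p^2 - 12*p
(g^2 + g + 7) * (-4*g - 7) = -4*g^3 - 11*g^2 - 35*g - 49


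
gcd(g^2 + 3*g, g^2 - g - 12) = g + 3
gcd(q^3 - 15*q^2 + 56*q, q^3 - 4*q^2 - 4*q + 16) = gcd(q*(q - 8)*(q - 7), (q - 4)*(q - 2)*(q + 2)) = 1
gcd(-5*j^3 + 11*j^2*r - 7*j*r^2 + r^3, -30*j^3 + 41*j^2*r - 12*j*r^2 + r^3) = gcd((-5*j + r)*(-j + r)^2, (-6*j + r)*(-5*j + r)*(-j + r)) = 5*j^2 - 6*j*r + r^2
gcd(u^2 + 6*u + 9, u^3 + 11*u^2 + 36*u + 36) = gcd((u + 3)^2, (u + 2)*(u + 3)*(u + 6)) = u + 3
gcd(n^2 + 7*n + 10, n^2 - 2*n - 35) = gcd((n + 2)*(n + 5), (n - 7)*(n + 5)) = n + 5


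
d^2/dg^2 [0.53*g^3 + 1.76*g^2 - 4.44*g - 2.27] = 3.18*g + 3.52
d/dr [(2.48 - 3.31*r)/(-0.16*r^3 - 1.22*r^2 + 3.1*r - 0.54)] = (-1.0592*r^3 - 2.8478*r^2 + 6.0512*r - 5.9006)/(0.0256*r^6 + 0.3904*r^5 + 0.4964*r^4 - 7.3912*r^3 + 10.9276*r^2 - 3.348*r + 0.2916)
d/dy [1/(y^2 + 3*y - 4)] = (-2*y - 3)/(y^2 + 3*y - 4)^2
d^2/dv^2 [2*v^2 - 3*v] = 4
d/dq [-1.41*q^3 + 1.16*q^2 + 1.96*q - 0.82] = -4.23*q^2 + 2.32*q + 1.96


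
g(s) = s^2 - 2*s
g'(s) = 2*s - 2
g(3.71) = 6.34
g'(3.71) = 5.42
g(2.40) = 0.96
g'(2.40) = 2.80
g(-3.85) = 22.52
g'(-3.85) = -9.70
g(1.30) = -0.91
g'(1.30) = 0.60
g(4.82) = 13.59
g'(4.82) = 7.64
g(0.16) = -0.29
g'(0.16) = -1.68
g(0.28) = -0.48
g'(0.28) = -1.44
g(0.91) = -0.99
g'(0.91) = -0.18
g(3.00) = 3.00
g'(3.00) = 4.00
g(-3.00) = 15.00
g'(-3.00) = -8.00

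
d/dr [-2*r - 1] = -2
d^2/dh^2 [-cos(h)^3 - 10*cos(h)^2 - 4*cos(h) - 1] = 19*cos(h)/4 + 20*cos(2*h) + 9*cos(3*h)/4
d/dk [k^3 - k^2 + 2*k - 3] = 3*k^2 - 2*k + 2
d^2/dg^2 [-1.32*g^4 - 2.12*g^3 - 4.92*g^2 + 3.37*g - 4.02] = -15.84*g^2 - 12.72*g - 9.84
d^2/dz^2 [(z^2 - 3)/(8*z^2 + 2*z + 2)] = 2*(-2*z^3 - 78*z^2 - 18*z + 5)/(64*z^6 + 48*z^5 + 60*z^4 + 25*z^3 + 15*z^2 + 3*z + 1)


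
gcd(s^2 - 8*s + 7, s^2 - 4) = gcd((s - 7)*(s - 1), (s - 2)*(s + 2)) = 1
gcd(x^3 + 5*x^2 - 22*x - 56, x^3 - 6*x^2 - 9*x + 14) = x + 2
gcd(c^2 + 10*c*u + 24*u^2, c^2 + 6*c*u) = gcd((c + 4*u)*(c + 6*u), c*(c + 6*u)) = c + 6*u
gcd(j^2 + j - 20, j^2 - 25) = j + 5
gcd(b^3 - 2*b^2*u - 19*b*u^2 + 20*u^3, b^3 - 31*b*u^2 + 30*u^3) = b^2 - 6*b*u + 5*u^2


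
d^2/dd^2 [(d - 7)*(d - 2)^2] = 6*d - 22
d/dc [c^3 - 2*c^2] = c*(3*c - 4)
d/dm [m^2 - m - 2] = 2*m - 1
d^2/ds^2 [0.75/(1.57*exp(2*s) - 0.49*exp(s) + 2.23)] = ((0.3675 - 4.71*exp(s))*(1.57*exp(2*s) - 0.49*exp(s) + 2.23) + 0.75*(3.14*exp(s) - 0.49)*(6.28*exp(s) - 0.98)*exp(s))*exp(s)/(1.57*exp(2*s) - 0.49*exp(s) + 2.23)^3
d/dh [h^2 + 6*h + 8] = 2*h + 6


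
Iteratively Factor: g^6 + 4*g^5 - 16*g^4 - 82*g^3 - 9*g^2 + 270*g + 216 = (g - 4)*(g^5 + 8*g^4 + 16*g^3 - 18*g^2 - 81*g - 54) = (g - 4)*(g + 3)*(g^4 + 5*g^3 + g^2 - 21*g - 18) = (g - 4)*(g + 3)^2*(g^3 + 2*g^2 - 5*g - 6) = (g - 4)*(g + 1)*(g + 3)^2*(g^2 + g - 6) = (g - 4)*(g - 2)*(g + 1)*(g + 3)^2*(g + 3)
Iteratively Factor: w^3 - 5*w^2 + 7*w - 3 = (w - 3)*(w^2 - 2*w + 1) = (w - 3)*(w - 1)*(w - 1)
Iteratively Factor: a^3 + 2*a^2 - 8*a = (a)*(a^2 + 2*a - 8) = a*(a - 2)*(a + 4)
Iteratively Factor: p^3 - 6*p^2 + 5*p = (p - 5)*(p^2 - p) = (p - 5)*(p - 1)*(p)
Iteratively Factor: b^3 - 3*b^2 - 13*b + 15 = (b + 3)*(b^2 - 6*b + 5) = (b - 1)*(b + 3)*(b - 5)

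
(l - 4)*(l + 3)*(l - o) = l^3 - l^2*o - l^2 + l*o - 12*l + 12*o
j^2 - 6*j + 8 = (j - 4)*(j - 2)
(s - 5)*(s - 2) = s^2 - 7*s + 10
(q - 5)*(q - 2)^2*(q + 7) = q^4 - 2*q^3 - 39*q^2 + 148*q - 140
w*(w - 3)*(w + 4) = w^3 + w^2 - 12*w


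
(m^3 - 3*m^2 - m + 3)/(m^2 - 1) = m - 3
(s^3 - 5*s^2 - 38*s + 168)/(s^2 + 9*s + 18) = (s^2 - 11*s + 28)/(s + 3)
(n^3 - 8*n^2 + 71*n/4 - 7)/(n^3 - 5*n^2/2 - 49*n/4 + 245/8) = 2*(2*n^2 - 9*n + 4)/(4*n^2 + 4*n - 35)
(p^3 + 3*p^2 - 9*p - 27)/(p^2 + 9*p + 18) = (p^2 - 9)/(p + 6)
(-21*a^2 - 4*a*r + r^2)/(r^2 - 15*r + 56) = (-21*a^2 - 4*a*r + r^2)/(r^2 - 15*r + 56)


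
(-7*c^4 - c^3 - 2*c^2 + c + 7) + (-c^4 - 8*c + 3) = -8*c^4 - c^3 - 2*c^2 - 7*c + 10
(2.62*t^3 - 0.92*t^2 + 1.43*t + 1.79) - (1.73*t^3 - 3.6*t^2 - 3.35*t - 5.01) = 0.89*t^3 + 2.68*t^2 + 4.78*t + 6.8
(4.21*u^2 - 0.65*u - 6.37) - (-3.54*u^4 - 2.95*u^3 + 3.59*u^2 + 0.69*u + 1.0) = 3.54*u^4 + 2.95*u^3 + 0.62*u^2 - 1.34*u - 7.37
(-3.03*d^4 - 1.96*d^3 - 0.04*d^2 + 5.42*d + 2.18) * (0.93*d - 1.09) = -2.8179*d^5 + 1.4799*d^4 + 2.0992*d^3 + 5.0842*d^2 - 3.8804*d - 2.3762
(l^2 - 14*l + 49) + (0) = l^2 - 14*l + 49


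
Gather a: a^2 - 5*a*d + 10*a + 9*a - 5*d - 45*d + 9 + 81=a^2 + a*(19 - 5*d) - 50*d + 90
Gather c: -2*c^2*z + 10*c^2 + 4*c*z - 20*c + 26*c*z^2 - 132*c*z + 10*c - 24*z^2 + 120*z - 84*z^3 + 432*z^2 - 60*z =c^2*(10 - 2*z) + c*(26*z^2 - 128*z - 10) - 84*z^3 + 408*z^2 + 60*z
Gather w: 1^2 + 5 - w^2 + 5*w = -w^2 + 5*w + 6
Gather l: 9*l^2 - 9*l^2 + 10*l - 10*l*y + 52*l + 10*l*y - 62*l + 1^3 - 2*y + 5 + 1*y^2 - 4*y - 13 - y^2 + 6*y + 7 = 0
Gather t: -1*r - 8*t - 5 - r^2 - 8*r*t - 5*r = -r^2 - 6*r + t*(-8*r - 8) - 5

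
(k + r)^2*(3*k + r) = 3*k^3 + 7*k^2*r + 5*k*r^2 + r^3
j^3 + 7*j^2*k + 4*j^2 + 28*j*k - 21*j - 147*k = (j - 3)*(j + 7)*(j + 7*k)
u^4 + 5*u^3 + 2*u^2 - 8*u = u*(u - 1)*(u + 2)*(u + 4)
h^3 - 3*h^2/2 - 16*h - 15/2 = (h - 5)*(h + 1/2)*(h + 3)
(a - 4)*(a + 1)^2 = a^3 - 2*a^2 - 7*a - 4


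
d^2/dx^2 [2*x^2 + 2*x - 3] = 4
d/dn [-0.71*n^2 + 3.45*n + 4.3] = 3.45 - 1.42*n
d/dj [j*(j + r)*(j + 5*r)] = 3*j^2 + 12*j*r + 5*r^2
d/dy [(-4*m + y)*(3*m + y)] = -m + 2*y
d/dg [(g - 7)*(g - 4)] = 2*g - 11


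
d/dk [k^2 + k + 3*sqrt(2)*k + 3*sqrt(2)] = 2*k + 1 + 3*sqrt(2)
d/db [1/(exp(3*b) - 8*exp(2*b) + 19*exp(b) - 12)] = (-3*exp(2*b) + 16*exp(b) - 19)*exp(b)/(exp(3*b) - 8*exp(2*b) + 19*exp(b) - 12)^2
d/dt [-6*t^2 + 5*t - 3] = 5 - 12*t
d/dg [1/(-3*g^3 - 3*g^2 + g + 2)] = (9*g^2 + 6*g - 1)/(3*g^3 + 3*g^2 - g - 2)^2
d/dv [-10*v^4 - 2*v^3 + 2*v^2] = 2*v*(-20*v^2 - 3*v + 2)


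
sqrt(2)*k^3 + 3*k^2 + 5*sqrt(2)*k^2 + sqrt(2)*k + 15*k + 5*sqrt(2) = (k + 5)*(k + sqrt(2))*(sqrt(2)*k + 1)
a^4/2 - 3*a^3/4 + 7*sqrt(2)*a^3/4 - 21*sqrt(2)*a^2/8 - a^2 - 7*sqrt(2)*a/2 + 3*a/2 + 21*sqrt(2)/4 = (a/2 + sqrt(2)/2)*(a - 3/2)*(a - sqrt(2))*(a + 7*sqrt(2)/2)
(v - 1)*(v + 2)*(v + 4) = v^3 + 5*v^2 + 2*v - 8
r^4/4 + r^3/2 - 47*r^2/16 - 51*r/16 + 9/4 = (r/4 + 1)*(r - 3)*(r - 1/2)*(r + 3/2)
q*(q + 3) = q^2 + 3*q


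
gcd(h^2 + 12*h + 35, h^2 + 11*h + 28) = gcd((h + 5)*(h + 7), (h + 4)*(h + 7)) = h + 7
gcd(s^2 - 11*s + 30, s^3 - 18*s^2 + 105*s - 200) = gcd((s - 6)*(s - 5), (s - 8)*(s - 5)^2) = s - 5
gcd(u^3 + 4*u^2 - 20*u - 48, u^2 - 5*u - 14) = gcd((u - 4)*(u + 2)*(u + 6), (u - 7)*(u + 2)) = u + 2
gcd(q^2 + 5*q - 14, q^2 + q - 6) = q - 2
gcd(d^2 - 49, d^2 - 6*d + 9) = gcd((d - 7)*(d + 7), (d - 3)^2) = 1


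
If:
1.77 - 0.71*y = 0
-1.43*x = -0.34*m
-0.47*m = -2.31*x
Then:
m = 0.00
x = 0.00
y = 2.49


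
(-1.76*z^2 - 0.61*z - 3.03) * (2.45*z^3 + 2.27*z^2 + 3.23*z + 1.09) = -4.312*z^5 - 5.4897*z^4 - 14.493*z^3 - 10.7668*z^2 - 10.4518*z - 3.3027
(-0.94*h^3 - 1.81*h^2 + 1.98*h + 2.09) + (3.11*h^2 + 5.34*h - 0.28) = -0.94*h^3 + 1.3*h^2 + 7.32*h + 1.81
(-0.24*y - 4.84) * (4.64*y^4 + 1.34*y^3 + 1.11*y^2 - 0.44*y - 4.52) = -1.1136*y^5 - 22.7792*y^4 - 6.752*y^3 - 5.2668*y^2 + 3.2144*y + 21.8768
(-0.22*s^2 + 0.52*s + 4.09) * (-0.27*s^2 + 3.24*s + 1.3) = 0.0594*s^4 - 0.8532*s^3 + 0.2945*s^2 + 13.9276*s + 5.317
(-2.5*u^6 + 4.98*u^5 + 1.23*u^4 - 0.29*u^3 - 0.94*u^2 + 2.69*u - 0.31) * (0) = 0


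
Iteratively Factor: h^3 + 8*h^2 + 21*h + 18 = (h + 2)*(h^2 + 6*h + 9) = (h + 2)*(h + 3)*(h + 3)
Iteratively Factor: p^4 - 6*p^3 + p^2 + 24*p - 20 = (p - 1)*(p^3 - 5*p^2 - 4*p + 20) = (p - 1)*(p + 2)*(p^2 - 7*p + 10) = (p - 5)*(p - 1)*(p + 2)*(p - 2)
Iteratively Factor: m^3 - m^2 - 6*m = (m + 2)*(m^2 - 3*m) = m*(m + 2)*(m - 3)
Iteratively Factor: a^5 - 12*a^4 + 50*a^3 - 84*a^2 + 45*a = (a - 3)*(a^4 - 9*a^3 + 23*a^2 - 15*a) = (a - 5)*(a - 3)*(a^3 - 4*a^2 + 3*a) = (a - 5)*(a - 3)^2*(a^2 - a) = (a - 5)*(a - 3)^2*(a - 1)*(a)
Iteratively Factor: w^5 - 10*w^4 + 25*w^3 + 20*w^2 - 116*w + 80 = (w + 2)*(w^4 - 12*w^3 + 49*w^2 - 78*w + 40) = (w - 2)*(w + 2)*(w^3 - 10*w^2 + 29*w - 20) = (w - 4)*(w - 2)*(w + 2)*(w^2 - 6*w + 5) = (w - 4)*(w - 2)*(w - 1)*(w + 2)*(w - 5)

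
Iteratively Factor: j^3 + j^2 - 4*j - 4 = (j + 1)*(j^2 - 4) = (j - 2)*(j + 1)*(j + 2)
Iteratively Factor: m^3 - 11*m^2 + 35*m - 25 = (m - 1)*(m^2 - 10*m + 25) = (m - 5)*(m - 1)*(m - 5)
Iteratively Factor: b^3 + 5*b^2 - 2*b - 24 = (b + 3)*(b^2 + 2*b - 8) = (b + 3)*(b + 4)*(b - 2)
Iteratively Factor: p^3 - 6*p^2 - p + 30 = (p - 5)*(p^2 - p - 6) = (p - 5)*(p - 3)*(p + 2)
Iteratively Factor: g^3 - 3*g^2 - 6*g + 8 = (g + 2)*(g^2 - 5*g + 4) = (g - 4)*(g + 2)*(g - 1)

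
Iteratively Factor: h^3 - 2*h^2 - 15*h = (h - 5)*(h^2 + 3*h) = h*(h - 5)*(h + 3)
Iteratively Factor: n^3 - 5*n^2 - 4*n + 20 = (n - 5)*(n^2 - 4) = (n - 5)*(n - 2)*(n + 2)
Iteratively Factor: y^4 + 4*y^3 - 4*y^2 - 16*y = (y)*(y^3 + 4*y^2 - 4*y - 16) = y*(y + 4)*(y^2 - 4) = y*(y - 2)*(y + 4)*(y + 2)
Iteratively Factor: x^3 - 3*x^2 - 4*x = (x)*(x^2 - 3*x - 4) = x*(x + 1)*(x - 4)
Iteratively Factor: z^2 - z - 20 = (z + 4)*(z - 5)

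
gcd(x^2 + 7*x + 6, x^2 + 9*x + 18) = x + 6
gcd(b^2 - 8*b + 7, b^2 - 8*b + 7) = b^2 - 8*b + 7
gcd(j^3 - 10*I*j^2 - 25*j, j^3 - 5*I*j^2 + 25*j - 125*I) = j^2 - 10*I*j - 25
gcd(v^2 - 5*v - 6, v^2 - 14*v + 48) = v - 6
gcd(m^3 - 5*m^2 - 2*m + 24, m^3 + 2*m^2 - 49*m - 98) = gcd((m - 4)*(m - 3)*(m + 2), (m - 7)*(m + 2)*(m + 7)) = m + 2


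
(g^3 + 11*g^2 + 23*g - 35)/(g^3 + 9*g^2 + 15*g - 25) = (g + 7)/(g + 5)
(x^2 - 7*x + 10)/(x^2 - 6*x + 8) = (x - 5)/(x - 4)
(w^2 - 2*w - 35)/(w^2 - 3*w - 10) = (-w^2 + 2*w + 35)/(-w^2 + 3*w + 10)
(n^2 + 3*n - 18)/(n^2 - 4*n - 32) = (-n^2 - 3*n + 18)/(-n^2 + 4*n + 32)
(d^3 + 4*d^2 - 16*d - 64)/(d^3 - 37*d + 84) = (d^2 + 8*d + 16)/(d^2 + 4*d - 21)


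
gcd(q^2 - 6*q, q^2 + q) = q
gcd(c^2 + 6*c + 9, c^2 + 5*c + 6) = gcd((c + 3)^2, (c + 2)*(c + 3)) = c + 3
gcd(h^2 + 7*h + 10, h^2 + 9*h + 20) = h + 5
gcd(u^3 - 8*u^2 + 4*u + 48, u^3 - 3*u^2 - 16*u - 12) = u^2 - 4*u - 12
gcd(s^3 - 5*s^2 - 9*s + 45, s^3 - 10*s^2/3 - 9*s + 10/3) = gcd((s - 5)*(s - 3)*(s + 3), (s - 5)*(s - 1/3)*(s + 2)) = s - 5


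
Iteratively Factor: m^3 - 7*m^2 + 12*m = (m - 3)*(m^2 - 4*m) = m*(m - 3)*(m - 4)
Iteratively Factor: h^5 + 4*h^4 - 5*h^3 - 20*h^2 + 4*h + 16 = (h - 1)*(h^4 + 5*h^3 - 20*h - 16) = (h - 1)*(h + 1)*(h^3 + 4*h^2 - 4*h - 16) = (h - 1)*(h + 1)*(h + 2)*(h^2 + 2*h - 8) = (h - 1)*(h + 1)*(h + 2)*(h + 4)*(h - 2)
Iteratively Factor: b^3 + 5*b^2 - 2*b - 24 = (b - 2)*(b^2 + 7*b + 12) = (b - 2)*(b + 4)*(b + 3)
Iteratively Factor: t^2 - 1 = (t - 1)*(t + 1)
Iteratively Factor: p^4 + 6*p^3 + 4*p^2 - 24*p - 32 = (p + 2)*(p^3 + 4*p^2 - 4*p - 16) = (p + 2)*(p + 4)*(p^2 - 4) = (p - 2)*(p + 2)*(p + 4)*(p + 2)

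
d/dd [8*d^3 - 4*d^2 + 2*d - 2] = 24*d^2 - 8*d + 2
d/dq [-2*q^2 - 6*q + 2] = -4*q - 6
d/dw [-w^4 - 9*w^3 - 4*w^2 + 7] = w*(-4*w^2 - 27*w - 8)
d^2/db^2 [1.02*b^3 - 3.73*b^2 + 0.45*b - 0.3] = 6.12*b - 7.46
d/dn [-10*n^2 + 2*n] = 2 - 20*n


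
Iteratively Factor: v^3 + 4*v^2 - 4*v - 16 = (v + 4)*(v^2 - 4) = (v - 2)*(v + 4)*(v + 2)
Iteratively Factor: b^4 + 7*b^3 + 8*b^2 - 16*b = (b + 4)*(b^3 + 3*b^2 - 4*b) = b*(b + 4)*(b^2 + 3*b - 4) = b*(b + 4)^2*(b - 1)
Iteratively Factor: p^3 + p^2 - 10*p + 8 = (p + 4)*(p^2 - 3*p + 2) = (p - 1)*(p + 4)*(p - 2)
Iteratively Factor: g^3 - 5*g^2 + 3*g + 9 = (g - 3)*(g^2 - 2*g - 3) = (g - 3)*(g + 1)*(g - 3)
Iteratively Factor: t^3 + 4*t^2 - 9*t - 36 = (t + 3)*(t^2 + t - 12) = (t - 3)*(t + 3)*(t + 4)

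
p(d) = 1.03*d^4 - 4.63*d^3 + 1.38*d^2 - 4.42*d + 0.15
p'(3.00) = -9.91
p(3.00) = -42.27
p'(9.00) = 1898.81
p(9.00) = 3454.71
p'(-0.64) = -12.96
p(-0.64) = 4.93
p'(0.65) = -7.36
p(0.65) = -3.23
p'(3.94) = 42.82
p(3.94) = -30.82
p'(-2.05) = -103.95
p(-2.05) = 73.09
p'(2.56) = -19.26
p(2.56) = -35.56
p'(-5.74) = -1257.08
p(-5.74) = 2064.72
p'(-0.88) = -20.41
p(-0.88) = 8.88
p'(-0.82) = -18.29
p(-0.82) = 7.72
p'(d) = 4.12*d^3 - 13.89*d^2 + 2.76*d - 4.42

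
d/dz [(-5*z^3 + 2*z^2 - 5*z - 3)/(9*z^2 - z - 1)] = (-45*z^4 + 10*z^3 + 58*z^2 + 50*z + 2)/(81*z^4 - 18*z^3 - 17*z^2 + 2*z + 1)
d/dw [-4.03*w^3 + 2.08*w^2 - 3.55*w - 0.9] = -12.09*w^2 + 4.16*w - 3.55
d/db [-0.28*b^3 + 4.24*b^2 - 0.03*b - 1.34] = -0.84*b^2 + 8.48*b - 0.03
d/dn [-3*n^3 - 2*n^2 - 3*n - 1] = -9*n^2 - 4*n - 3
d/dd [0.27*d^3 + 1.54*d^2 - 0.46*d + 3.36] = 0.81*d^2 + 3.08*d - 0.46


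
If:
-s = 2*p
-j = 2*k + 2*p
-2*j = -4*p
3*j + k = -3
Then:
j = -3/2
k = 3/2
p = -3/4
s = 3/2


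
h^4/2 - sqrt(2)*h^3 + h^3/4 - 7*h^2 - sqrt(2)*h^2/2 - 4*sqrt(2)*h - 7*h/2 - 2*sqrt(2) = (h/2 + sqrt(2)/2)*(h + 1/2)*(h - 4*sqrt(2))*(h + sqrt(2))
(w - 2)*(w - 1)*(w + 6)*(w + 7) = w^4 + 10*w^3 + 5*w^2 - 100*w + 84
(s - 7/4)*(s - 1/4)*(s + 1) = s^3 - s^2 - 25*s/16 + 7/16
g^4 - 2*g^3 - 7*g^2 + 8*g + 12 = (g - 3)*(g - 2)*(g + 1)*(g + 2)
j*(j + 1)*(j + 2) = j^3 + 3*j^2 + 2*j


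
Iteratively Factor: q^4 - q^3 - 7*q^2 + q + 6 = (q + 1)*(q^3 - 2*q^2 - 5*q + 6) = (q + 1)*(q + 2)*(q^2 - 4*q + 3) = (q - 3)*(q + 1)*(q + 2)*(q - 1)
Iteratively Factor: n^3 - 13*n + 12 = (n - 1)*(n^2 + n - 12) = (n - 1)*(n + 4)*(n - 3)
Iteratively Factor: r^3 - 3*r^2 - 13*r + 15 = (r - 5)*(r^2 + 2*r - 3) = (r - 5)*(r + 3)*(r - 1)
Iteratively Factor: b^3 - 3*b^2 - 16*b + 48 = (b - 3)*(b^2 - 16) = (b - 3)*(b + 4)*(b - 4)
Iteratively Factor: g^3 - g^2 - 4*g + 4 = (g - 2)*(g^2 + g - 2) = (g - 2)*(g + 2)*(g - 1)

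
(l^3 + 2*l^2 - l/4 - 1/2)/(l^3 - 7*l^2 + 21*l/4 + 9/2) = (2*l^2 + 3*l - 2)/(2*l^2 - 15*l + 18)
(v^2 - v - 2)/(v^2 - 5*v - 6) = (v - 2)/(v - 6)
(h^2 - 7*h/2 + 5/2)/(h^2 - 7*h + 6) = (h - 5/2)/(h - 6)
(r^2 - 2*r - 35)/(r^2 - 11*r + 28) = (r + 5)/(r - 4)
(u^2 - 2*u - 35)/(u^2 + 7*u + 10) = (u - 7)/(u + 2)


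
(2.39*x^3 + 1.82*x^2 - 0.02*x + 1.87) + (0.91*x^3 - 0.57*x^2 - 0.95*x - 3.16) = 3.3*x^3 + 1.25*x^2 - 0.97*x - 1.29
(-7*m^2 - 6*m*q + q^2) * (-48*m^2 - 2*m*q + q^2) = 336*m^4 + 302*m^3*q - 43*m^2*q^2 - 8*m*q^3 + q^4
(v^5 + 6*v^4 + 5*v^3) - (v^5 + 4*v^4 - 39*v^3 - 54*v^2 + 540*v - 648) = 2*v^4 + 44*v^3 + 54*v^2 - 540*v + 648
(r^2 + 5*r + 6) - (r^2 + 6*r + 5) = 1 - r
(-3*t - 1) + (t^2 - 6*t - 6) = t^2 - 9*t - 7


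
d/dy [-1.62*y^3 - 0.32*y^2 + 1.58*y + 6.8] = -4.86*y^2 - 0.64*y + 1.58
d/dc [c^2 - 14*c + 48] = 2*c - 14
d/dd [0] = 0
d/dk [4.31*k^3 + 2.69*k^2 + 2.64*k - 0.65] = 12.93*k^2 + 5.38*k + 2.64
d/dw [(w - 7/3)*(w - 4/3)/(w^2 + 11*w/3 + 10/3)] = 2*(99*w^2 + 6*w - 319)/(3*(9*w^4 + 66*w^3 + 181*w^2 + 220*w + 100))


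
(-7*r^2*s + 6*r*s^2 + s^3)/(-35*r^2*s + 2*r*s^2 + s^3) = (r - s)/(5*r - s)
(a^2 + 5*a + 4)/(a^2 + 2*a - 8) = (a + 1)/(a - 2)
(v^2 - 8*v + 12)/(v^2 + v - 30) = (v^2 - 8*v + 12)/(v^2 + v - 30)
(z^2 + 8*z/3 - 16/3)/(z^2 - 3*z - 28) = (z - 4/3)/(z - 7)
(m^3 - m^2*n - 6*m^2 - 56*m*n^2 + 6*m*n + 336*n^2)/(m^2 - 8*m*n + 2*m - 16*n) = (m^2 + 7*m*n - 6*m - 42*n)/(m + 2)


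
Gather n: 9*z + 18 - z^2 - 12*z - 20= -z^2 - 3*z - 2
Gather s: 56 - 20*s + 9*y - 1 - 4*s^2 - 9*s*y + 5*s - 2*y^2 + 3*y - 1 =-4*s^2 + s*(-9*y - 15) - 2*y^2 + 12*y + 54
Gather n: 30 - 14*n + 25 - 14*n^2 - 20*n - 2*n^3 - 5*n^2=-2*n^3 - 19*n^2 - 34*n + 55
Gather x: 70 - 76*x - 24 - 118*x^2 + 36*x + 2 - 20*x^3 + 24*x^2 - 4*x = -20*x^3 - 94*x^2 - 44*x + 48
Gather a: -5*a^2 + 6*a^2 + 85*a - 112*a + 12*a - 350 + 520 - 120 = a^2 - 15*a + 50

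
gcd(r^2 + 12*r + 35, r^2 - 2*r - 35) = r + 5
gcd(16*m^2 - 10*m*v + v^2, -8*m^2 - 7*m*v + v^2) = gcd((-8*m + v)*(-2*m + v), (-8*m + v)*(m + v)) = -8*m + v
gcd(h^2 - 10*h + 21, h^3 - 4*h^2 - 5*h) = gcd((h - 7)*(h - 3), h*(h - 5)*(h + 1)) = 1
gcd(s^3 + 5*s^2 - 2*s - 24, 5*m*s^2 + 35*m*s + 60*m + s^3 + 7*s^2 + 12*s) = s^2 + 7*s + 12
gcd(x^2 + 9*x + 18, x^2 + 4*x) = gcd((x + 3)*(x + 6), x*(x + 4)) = 1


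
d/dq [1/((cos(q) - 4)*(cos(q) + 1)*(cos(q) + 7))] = (-3*sin(q)^2 + 8*cos(q) - 22)*sin(q)/((cos(q) - 4)^2*(cos(q) + 1)^2*(cos(q) + 7)^2)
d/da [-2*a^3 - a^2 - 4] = 2*a*(-3*a - 1)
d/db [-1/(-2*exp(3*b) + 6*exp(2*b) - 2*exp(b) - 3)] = (-6*exp(2*b) + 12*exp(b) - 2)*exp(b)/(2*exp(3*b) - 6*exp(2*b) + 2*exp(b) + 3)^2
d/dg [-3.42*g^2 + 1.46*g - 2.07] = 1.46 - 6.84*g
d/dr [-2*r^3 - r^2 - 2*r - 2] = -6*r^2 - 2*r - 2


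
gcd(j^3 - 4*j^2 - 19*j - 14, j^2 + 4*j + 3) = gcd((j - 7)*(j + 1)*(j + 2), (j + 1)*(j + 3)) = j + 1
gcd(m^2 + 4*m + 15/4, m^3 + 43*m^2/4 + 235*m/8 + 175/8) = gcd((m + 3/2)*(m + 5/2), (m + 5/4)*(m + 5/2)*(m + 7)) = m + 5/2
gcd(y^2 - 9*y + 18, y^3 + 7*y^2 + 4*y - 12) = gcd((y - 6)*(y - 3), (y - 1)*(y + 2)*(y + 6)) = 1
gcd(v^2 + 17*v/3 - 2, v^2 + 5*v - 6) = v + 6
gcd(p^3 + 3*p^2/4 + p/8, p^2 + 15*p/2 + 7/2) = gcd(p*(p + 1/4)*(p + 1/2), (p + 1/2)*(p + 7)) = p + 1/2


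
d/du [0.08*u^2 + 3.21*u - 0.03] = 0.16*u + 3.21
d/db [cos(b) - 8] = -sin(b)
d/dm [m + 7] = 1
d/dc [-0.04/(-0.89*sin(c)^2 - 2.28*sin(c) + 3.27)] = -(0.0712*sin(c) + 0.0912)*cos(c)/(0.89*sin(c)^2 + 2.28*sin(c) - 3.27)^2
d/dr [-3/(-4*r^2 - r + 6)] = 3*(-8*r - 1)/(4*r^2 + r - 6)^2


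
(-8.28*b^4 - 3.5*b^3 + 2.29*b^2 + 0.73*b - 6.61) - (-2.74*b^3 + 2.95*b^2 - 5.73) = -8.28*b^4 - 0.76*b^3 - 0.66*b^2 + 0.73*b - 0.88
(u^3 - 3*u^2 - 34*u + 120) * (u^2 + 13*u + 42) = u^5 + 10*u^4 - 31*u^3 - 448*u^2 + 132*u + 5040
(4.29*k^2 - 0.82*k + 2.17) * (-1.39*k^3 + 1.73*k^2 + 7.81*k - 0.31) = -5.9631*k^5 + 8.5615*k^4 + 29.07*k^3 - 3.98*k^2 + 17.2019*k - 0.6727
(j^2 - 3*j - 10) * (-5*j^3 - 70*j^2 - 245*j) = -5*j^5 - 55*j^4 + 15*j^3 + 1435*j^2 + 2450*j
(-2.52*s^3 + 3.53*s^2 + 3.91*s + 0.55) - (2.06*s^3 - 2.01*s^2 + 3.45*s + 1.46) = -4.58*s^3 + 5.54*s^2 + 0.46*s - 0.91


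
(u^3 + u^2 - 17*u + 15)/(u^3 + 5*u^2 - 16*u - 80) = (u^2 - 4*u + 3)/(u^2 - 16)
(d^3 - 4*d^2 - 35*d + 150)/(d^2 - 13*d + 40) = (d^2 + d - 30)/(d - 8)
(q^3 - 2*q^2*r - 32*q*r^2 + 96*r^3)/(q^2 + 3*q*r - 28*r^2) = (q^2 + 2*q*r - 24*r^2)/(q + 7*r)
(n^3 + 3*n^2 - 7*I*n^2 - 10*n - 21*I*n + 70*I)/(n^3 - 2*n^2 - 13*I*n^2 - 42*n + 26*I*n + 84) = (n + 5)/(n - 6*I)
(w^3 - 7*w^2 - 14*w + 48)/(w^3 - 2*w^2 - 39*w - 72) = (w - 2)/(w + 3)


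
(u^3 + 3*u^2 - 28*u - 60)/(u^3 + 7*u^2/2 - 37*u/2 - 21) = 2*(u^2 - 3*u - 10)/(2*u^2 - 5*u - 7)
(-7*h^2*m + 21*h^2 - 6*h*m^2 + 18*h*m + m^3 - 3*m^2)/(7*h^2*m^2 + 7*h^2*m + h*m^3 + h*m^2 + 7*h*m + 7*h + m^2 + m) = (-7*h^2*m + 21*h^2 - 6*h*m^2 + 18*h*m + m^3 - 3*m^2)/(7*h^2*m^2 + 7*h^2*m + h*m^3 + h*m^2 + 7*h*m + 7*h + m^2 + m)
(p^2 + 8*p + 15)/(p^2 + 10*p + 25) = (p + 3)/(p + 5)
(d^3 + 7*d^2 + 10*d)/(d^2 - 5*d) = (d^2 + 7*d + 10)/(d - 5)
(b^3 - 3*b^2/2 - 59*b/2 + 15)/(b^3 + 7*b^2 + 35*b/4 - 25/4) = 2*(b - 6)/(2*b + 5)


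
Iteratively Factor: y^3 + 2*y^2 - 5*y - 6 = (y + 1)*(y^2 + y - 6) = (y - 2)*(y + 1)*(y + 3)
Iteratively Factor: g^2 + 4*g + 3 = (g + 3)*(g + 1)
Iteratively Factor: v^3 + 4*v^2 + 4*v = (v)*(v^2 + 4*v + 4) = v*(v + 2)*(v + 2)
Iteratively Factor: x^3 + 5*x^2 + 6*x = (x + 2)*(x^2 + 3*x) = (x + 2)*(x + 3)*(x)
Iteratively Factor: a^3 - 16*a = (a - 4)*(a^2 + 4*a) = a*(a - 4)*(a + 4)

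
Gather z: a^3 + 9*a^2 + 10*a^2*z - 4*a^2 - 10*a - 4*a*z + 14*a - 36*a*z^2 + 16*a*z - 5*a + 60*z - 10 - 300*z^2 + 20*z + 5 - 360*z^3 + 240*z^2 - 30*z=a^3 + 5*a^2 - a - 360*z^3 + z^2*(-36*a - 60) + z*(10*a^2 + 12*a + 50) - 5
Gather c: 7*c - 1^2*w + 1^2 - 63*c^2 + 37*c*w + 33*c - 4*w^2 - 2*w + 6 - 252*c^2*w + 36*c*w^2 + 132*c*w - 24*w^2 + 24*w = c^2*(-252*w - 63) + c*(36*w^2 + 169*w + 40) - 28*w^2 + 21*w + 7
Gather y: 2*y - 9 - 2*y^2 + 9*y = -2*y^2 + 11*y - 9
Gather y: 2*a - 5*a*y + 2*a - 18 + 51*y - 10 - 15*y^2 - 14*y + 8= 4*a - 15*y^2 + y*(37 - 5*a) - 20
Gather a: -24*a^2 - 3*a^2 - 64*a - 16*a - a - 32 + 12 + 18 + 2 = -27*a^2 - 81*a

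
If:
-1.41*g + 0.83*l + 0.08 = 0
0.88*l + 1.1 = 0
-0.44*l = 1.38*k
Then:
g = -0.68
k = 0.40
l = -1.25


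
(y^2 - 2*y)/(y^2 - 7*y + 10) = y/(y - 5)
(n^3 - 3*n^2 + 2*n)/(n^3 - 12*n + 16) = n*(n - 1)/(n^2 + 2*n - 8)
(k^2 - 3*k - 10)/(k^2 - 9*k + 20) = (k + 2)/(k - 4)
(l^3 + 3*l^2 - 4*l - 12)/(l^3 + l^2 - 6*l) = (l + 2)/l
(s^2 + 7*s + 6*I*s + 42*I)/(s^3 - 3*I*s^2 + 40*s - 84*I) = (s + 7)/(s^2 - 9*I*s - 14)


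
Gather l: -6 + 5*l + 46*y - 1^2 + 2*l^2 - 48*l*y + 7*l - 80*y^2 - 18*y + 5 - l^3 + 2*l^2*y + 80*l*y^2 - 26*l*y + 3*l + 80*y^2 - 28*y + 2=-l^3 + l^2*(2*y + 2) + l*(80*y^2 - 74*y + 15)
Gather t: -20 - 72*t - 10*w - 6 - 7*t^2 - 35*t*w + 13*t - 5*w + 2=-7*t^2 + t*(-35*w - 59) - 15*w - 24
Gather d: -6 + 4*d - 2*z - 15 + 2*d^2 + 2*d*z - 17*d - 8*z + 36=2*d^2 + d*(2*z - 13) - 10*z + 15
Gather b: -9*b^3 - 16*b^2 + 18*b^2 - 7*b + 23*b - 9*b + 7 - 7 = -9*b^3 + 2*b^2 + 7*b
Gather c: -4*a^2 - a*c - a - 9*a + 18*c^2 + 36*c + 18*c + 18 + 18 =-4*a^2 - 10*a + 18*c^2 + c*(54 - a) + 36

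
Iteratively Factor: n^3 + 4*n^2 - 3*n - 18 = (n + 3)*(n^2 + n - 6) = (n - 2)*(n + 3)*(n + 3)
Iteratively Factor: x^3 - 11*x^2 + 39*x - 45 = (x - 3)*(x^2 - 8*x + 15) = (x - 3)^2*(x - 5)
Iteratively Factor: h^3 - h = (h + 1)*(h^2 - h) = h*(h + 1)*(h - 1)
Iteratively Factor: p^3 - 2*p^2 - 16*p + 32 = (p - 2)*(p^2 - 16) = (p - 2)*(p + 4)*(p - 4)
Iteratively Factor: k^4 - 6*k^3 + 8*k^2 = (k - 4)*(k^3 - 2*k^2) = k*(k - 4)*(k^2 - 2*k) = k^2*(k - 4)*(k - 2)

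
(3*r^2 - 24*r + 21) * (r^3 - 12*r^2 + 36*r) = 3*r^5 - 60*r^4 + 417*r^3 - 1116*r^2 + 756*r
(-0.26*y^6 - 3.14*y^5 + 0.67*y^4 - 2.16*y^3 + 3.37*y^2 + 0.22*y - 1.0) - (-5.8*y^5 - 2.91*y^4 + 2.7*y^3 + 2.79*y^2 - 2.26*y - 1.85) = -0.26*y^6 + 2.66*y^5 + 3.58*y^4 - 4.86*y^3 + 0.58*y^2 + 2.48*y + 0.85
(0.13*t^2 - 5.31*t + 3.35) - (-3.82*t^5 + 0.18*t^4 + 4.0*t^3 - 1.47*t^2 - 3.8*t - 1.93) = 3.82*t^5 - 0.18*t^4 - 4.0*t^3 + 1.6*t^2 - 1.51*t + 5.28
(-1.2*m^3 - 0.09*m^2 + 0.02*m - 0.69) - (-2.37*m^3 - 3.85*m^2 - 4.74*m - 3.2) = 1.17*m^3 + 3.76*m^2 + 4.76*m + 2.51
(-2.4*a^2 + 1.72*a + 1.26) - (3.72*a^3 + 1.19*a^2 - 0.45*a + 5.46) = -3.72*a^3 - 3.59*a^2 + 2.17*a - 4.2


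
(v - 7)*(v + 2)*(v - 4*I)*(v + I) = v^4 - 5*v^3 - 3*I*v^3 - 10*v^2 + 15*I*v^2 - 20*v + 42*I*v - 56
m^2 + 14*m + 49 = (m + 7)^2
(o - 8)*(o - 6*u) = o^2 - 6*o*u - 8*o + 48*u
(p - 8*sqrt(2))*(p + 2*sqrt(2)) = p^2 - 6*sqrt(2)*p - 32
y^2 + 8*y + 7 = (y + 1)*(y + 7)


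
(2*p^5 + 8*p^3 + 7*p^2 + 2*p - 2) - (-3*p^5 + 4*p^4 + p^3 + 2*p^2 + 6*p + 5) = 5*p^5 - 4*p^4 + 7*p^3 + 5*p^2 - 4*p - 7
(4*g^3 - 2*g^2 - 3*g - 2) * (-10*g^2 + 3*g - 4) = -40*g^5 + 32*g^4 + 8*g^3 + 19*g^2 + 6*g + 8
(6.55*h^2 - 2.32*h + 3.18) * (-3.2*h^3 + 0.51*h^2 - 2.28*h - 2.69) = -20.96*h^5 + 10.7645*h^4 - 26.2932*h^3 - 10.7081*h^2 - 1.0096*h - 8.5542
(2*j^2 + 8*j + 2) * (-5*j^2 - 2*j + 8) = -10*j^4 - 44*j^3 - 10*j^2 + 60*j + 16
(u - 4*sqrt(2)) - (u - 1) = 1 - 4*sqrt(2)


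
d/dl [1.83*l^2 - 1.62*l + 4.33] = 3.66*l - 1.62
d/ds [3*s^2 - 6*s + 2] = 6*s - 6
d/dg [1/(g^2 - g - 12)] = (1 - 2*g)/(-g^2 + g + 12)^2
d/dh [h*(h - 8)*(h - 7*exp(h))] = -7*h^2*exp(h) + 3*h^2 + 42*h*exp(h) - 16*h + 56*exp(h)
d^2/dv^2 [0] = 0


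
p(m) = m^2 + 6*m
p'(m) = 2*m + 6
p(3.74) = 36.43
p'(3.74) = 13.48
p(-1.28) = -6.04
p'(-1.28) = 3.44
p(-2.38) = -8.62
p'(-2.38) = 1.24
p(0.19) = 1.18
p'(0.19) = 6.38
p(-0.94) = -4.76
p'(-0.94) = 4.12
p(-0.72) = -3.80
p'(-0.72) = 4.56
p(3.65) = 35.22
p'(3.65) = 13.30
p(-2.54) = -8.79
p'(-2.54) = 0.92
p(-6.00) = 0.00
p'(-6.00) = -6.00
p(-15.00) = 135.00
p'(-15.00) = -24.00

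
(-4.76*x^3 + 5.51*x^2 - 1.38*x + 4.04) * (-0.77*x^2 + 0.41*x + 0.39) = 3.6652*x^5 - 6.1943*x^4 + 1.4653*x^3 - 1.5277*x^2 + 1.1182*x + 1.5756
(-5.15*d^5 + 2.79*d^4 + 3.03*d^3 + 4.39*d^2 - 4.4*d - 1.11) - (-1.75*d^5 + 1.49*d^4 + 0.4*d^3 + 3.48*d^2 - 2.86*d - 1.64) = -3.4*d^5 + 1.3*d^4 + 2.63*d^3 + 0.91*d^2 - 1.54*d + 0.53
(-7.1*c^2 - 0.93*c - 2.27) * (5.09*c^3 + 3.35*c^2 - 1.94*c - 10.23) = -36.139*c^5 - 28.5187*c^4 - 0.895800000000001*c^3 + 66.8327*c^2 + 13.9177*c + 23.2221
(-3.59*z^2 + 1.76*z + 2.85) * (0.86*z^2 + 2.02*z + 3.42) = -3.0874*z^4 - 5.7382*z^3 - 6.2716*z^2 + 11.7762*z + 9.747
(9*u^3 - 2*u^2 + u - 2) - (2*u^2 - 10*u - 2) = 9*u^3 - 4*u^2 + 11*u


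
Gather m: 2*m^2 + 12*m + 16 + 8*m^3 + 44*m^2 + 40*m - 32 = 8*m^3 + 46*m^2 + 52*m - 16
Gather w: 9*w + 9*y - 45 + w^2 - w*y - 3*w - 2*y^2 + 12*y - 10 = w^2 + w*(6 - y) - 2*y^2 + 21*y - 55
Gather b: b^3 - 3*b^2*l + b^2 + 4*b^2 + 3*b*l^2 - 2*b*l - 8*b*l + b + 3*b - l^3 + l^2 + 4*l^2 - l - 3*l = b^3 + b^2*(5 - 3*l) + b*(3*l^2 - 10*l + 4) - l^3 + 5*l^2 - 4*l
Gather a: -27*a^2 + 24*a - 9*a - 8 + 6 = -27*a^2 + 15*a - 2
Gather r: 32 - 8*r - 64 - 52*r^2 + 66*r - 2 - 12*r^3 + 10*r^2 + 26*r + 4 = -12*r^3 - 42*r^2 + 84*r - 30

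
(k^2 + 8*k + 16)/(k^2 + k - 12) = (k + 4)/(k - 3)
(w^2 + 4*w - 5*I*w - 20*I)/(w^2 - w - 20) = (w - 5*I)/(w - 5)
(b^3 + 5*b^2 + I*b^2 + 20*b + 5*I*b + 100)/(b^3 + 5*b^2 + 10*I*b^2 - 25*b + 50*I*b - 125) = (b - 4*I)/(b + 5*I)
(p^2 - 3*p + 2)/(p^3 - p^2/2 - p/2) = 2*(p - 2)/(p*(2*p + 1))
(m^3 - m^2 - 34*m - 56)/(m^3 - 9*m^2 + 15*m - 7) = (m^2 + 6*m + 8)/(m^2 - 2*m + 1)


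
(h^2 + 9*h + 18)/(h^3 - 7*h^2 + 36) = (h^2 + 9*h + 18)/(h^3 - 7*h^2 + 36)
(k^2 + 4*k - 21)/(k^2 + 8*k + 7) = (k - 3)/(k + 1)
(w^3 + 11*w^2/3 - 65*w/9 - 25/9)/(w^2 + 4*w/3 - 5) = (3*w^2 + 16*w + 5)/(3*(w + 3))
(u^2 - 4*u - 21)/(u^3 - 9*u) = (u - 7)/(u*(u - 3))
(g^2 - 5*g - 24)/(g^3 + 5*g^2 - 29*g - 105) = (g - 8)/(g^2 + 2*g - 35)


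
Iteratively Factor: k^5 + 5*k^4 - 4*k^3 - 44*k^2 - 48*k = (k + 2)*(k^4 + 3*k^3 - 10*k^2 - 24*k) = k*(k + 2)*(k^3 + 3*k^2 - 10*k - 24) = k*(k + 2)^2*(k^2 + k - 12) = k*(k + 2)^2*(k + 4)*(k - 3)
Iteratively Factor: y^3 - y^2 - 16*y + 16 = (y + 4)*(y^2 - 5*y + 4) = (y - 4)*(y + 4)*(y - 1)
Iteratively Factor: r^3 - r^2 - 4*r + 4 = (r + 2)*(r^2 - 3*r + 2) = (r - 1)*(r + 2)*(r - 2)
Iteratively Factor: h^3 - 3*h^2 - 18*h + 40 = (h - 2)*(h^2 - h - 20) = (h - 2)*(h + 4)*(h - 5)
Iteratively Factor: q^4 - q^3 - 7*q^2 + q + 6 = (q - 3)*(q^3 + 2*q^2 - q - 2) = (q - 3)*(q + 1)*(q^2 + q - 2) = (q - 3)*(q + 1)*(q + 2)*(q - 1)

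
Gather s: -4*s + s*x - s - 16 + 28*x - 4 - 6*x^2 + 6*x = s*(x - 5) - 6*x^2 + 34*x - 20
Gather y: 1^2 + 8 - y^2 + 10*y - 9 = -y^2 + 10*y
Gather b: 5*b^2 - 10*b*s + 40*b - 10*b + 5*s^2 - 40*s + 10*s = 5*b^2 + b*(30 - 10*s) + 5*s^2 - 30*s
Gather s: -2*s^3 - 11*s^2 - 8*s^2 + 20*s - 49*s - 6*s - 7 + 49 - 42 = -2*s^3 - 19*s^2 - 35*s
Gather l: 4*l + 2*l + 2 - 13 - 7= 6*l - 18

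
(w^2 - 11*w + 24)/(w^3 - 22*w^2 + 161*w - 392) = (w - 3)/(w^2 - 14*w + 49)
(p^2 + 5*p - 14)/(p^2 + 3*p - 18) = (p^2 + 5*p - 14)/(p^2 + 3*p - 18)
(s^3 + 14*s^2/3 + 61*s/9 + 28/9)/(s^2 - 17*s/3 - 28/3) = (3*s^2 + 10*s + 7)/(3*(s - 7))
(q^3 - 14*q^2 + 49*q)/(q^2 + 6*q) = (q^2 - 14*q + 49)/(q + 6)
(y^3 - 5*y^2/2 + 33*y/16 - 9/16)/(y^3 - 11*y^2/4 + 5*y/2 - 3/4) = (y - 3/4)/(y - 1)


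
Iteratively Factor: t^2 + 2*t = (t)*(t + 2)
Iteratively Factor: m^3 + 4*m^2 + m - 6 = (m - 1)*(m^2 + 5*m + 6) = (m - 1)*(m + 2)*(m + 3)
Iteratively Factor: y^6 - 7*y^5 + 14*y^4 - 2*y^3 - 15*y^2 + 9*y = (y - 1)*(y^5 - 6*y^4 + 8*y^3 + 6*y^2 - 9*y) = (y - 1)^2*(y^4 - 5*y^3 + 3*y^2 + 9*y) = (y - 1)^2*(y + 1)*(y^3 - 6*y^2 + 9*y) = (y - 3)*(y - 1)^2*(y + 1)*(y^2 - 3*y) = y*(y - 3)*(y - 1)^2*(y + 1)*(y - 3)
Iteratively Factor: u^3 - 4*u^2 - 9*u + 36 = (u - 3)*(u^2 - u - 12) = (u - 3)*(u + 3)*(u - 4)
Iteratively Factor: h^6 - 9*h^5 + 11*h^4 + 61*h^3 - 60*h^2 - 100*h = (h + 1)*(h^5 - 10*h^4 + 21*h^3 + 40*h^2 - 100*h) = (h - 5)*(h + 1)*(h^4 - 5*h^3 - 4*h^2 + 20*h) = (h - 5)*(h - 2)*(h + 1)*(h^3 - 3*h^2 - 10*h) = (h - 5)^2*(h - 2)*(h + 1)*(h^2 + 2*h) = h*(h - 5)^2*(h - 2)*(h + 1)*(h + 2)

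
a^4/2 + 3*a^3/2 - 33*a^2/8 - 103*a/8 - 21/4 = (a/2 + 1)*(a - 3)*(a + 1/2)*(a + 7/2)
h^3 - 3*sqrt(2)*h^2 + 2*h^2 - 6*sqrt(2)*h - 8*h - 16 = (h + 2)*(h - 4*sqrt(2))*(h + sqrt(2))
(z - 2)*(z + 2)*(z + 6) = z^3 + 6*z^2 - 4*z - 24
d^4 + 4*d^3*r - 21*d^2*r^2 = d^2*(d - 3*r)*(d + 7*r)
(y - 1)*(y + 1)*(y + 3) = y^3 + 3*y^2 - y - 3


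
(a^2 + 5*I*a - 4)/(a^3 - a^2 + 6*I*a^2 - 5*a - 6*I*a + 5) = (a + 4*I)/(a^2 + a*(-1 + 5*I) - 5*I)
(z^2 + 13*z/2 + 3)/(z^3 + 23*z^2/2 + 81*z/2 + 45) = (2*z + 1)/(2*z^2 + 11*z + 15)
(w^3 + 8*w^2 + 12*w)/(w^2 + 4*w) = (w^2 + 8*w + 12)/(w + 4)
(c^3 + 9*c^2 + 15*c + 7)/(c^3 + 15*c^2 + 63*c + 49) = (c + 1)/(c + 7)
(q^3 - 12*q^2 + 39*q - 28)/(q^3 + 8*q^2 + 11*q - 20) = (q^2 - 11*q + 28)/(q^2 + 9*q + 20)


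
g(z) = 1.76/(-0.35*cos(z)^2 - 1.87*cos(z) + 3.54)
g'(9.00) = -0.04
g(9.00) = 0.36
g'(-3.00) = 0.01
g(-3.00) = 0.35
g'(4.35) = 0.15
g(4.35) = 0.42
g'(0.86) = -0.66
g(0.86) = 0.81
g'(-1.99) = 0.14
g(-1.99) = 0.41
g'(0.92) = -0.62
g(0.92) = 0.77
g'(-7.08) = 0.70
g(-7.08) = 0.85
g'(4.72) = 0.27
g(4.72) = 0.50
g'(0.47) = -0.78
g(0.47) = 1.10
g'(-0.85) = 0.66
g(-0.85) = 0.82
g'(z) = 1.76*(-0.7*sin(z)*cos(z) - 1.87*sin(z))/(-0.35*cos(z)^2 - 1.87*cos(z) + 3.54)^2 = -(1.232*cos(z) + 3.2912)*sin(z)/(0.35*cos(z)^2 + 1.87*cos(z) - 3.54)^2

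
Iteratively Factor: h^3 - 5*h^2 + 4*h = (h)*(h^2 - 5*h + 4) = h*(h - 1)*(h - 4)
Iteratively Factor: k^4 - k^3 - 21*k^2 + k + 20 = (k + 1)*(k^3 - 2*k^2 - 19*k + 20) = (k + 1)*(k + 4)*(k^2 - 6*k + 5) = (k - 1)*(k + 1)*(k + 4)*(k - 5)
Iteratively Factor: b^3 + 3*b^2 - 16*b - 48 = (b + 3)*(b^2 - 16) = (b - 4)*(b + 3)*(b + 4)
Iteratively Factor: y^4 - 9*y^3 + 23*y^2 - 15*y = (y - 5)*(y^3 - 4*y^2 + 3*y) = y*(y - 5)*(y^2 - 4*y + 3) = y*(y - 5)*(y - 1)*(y - 3)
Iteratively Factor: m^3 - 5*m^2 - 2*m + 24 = (m - 3)*(m^2 - 2*m - 8) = (m - 3)*(m + 2)*(m - 4)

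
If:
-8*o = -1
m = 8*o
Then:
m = 1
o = 1/8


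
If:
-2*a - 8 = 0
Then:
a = -4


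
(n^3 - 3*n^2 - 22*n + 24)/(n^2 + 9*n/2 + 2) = 2*(n^2 - 7*n + 6)/(2*n + 1)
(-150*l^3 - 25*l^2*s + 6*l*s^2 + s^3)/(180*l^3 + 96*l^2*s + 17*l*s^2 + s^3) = (-5*l + s)/(6*l + s)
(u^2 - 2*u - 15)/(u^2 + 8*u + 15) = (u - 5)/(u + 5)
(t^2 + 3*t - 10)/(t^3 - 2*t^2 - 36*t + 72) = (t + 5)/(t^2 - 36)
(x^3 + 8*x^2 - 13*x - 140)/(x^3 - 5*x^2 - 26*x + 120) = (x + 7)/(x - 6)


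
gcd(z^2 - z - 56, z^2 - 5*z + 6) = 1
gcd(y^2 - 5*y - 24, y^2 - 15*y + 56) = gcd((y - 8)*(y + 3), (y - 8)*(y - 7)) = y - 8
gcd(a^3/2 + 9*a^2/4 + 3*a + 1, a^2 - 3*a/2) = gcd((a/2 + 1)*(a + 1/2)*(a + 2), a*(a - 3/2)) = 1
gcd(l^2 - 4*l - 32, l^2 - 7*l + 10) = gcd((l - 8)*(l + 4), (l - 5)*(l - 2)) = 1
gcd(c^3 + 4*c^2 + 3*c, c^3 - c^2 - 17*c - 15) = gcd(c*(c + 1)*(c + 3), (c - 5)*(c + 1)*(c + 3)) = c^2 + 4*c + 3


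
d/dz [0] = 0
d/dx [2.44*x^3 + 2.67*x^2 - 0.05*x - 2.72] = 7.32*x^2 + 5.34*x - 0.05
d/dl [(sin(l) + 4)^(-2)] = -2*cos(l)/(sin(l) + 4)^3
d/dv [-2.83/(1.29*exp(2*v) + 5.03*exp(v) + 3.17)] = (7.3014*exp(v) + 14.2349)*exp(v)/(1.29*exp(2*v) + 5.03*exp(v) + 3.17)^2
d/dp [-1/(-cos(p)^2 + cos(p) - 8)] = (2*cos(p) - 1)*sin(p)/(sin(p)^2 + cos(p) - 9)^2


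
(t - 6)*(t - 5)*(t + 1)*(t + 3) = t^4 - 7*t^3 - 11*t^2 + 87*t + 90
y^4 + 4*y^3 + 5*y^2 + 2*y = y*(y + 1)^2*(y + 2)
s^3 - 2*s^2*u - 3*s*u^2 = s*(s - 3*u)*(s + u)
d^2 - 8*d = d*(d - 8)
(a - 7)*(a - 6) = a^2 - 13*a + 42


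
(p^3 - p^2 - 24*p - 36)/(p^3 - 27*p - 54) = (p + 2)/(p + 3)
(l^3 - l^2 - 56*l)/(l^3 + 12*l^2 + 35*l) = (l - 8)/(l + 5)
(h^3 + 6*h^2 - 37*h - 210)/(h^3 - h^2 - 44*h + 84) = (h + 5)/(h - 2)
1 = 1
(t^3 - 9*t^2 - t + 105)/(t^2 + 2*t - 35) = (t^2 - 4*t - 21)/(t + 7)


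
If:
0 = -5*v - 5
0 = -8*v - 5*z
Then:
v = -1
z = 8/5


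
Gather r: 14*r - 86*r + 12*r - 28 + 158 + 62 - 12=180 - 60*r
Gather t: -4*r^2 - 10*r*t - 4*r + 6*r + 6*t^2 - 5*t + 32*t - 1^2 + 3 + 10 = -4*r^2 + 2*r + 6*t^2 + t*(27 - 10*r) + 12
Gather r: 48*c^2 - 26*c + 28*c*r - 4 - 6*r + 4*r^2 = 48*c^2 - 26*c + 4*r^2 + r*(28*c - 6) - 4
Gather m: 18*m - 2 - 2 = 18*m - 4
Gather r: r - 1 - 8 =r - 9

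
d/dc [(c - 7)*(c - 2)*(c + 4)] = 3*c^2 - 10*c - 22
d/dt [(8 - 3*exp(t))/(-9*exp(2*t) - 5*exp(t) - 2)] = (-27*exp(2*t) + 144*exp(t) + 46)*exp(t)/(81*exp(4*t) + 90*exp(3*t) + 61*exp(2*t) + 20*exp(t) + 4)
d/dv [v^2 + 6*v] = 2*v + 6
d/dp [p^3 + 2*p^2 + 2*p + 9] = 3*p^2 + 4*p + 2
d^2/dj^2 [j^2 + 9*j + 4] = 2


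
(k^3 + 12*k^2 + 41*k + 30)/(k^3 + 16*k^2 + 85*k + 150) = (k + 1)/(k + 5)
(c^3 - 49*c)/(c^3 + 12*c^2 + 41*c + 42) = c*(c - 7)/(c^2 + 5*c + 6)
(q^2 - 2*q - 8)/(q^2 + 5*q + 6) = (q - 4)/(q + 3)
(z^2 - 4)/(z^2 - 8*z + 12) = (z + 2)/(z - 6)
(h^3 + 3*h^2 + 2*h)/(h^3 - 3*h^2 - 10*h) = (h + 1)/(h - 5)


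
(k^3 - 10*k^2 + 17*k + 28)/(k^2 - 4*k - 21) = (k^2 - 3*k - 4)/(k + 3)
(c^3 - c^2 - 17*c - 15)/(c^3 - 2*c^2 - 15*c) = (c + 1)/c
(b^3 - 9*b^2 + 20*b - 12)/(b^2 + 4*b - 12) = (b^2 - 7*b + 6)/(b + 6)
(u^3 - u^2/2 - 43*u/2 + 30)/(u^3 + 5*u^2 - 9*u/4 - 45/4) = 2*(u - 4)/(2*u + 3)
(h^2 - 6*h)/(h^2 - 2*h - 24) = h/(h + 4)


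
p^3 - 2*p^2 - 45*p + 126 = (p - 6)*(p - 3)*(p + 7)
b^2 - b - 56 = (b - 8)*(b + 7)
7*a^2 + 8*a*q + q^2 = (a + q)*(7*a + q)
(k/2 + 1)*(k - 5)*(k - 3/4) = k^3/2 - 15*k^2/8 - 31*k/8 + 15/4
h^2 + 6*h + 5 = (h + 1)*(h + 5)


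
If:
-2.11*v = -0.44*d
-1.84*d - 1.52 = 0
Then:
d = -0.83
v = -0.17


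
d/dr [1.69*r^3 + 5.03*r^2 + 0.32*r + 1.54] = 5.07*r^2 + 10.06*r + 0.32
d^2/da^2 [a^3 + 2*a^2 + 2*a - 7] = 6*a + 4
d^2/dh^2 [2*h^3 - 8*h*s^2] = 12*h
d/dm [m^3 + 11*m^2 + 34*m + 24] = 3*m^2 + 22*m + 34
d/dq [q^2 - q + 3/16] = 2*q - 1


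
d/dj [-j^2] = -2*j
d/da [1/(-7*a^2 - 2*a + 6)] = 2*(7*a + 1)/(7*a^2 + 2*a - 6)^2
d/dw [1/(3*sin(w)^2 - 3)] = -2*sin(w)/(3*cos(w)^3)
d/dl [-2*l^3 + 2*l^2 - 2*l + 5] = -6*l^2 + 4*l - 2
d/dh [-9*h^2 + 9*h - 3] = 9 - 18*h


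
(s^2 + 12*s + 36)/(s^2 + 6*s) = (s + 6)/s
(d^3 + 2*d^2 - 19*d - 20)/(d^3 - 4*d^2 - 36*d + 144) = (d^2 + 6*d + 5)/(d^2 - 36)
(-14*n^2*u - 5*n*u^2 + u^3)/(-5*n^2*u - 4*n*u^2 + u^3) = (14*n^2 + 5*n*u - u^2)/(5*n^2 + 4*n*u - u^2)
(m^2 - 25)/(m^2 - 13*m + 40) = (m + 5)/(m - 8)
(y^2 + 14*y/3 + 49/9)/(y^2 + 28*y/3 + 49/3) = (y + 7/3)/(y + 7)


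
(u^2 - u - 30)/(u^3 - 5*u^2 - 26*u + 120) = 1/(u - 4)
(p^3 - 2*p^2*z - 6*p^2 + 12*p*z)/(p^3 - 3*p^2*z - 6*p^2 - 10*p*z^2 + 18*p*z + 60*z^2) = p*(-p + 2*z)/(-p^2 + 3*p*z + 10*z^2)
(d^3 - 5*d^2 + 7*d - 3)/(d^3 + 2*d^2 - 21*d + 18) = (d - 1)/(d + 6)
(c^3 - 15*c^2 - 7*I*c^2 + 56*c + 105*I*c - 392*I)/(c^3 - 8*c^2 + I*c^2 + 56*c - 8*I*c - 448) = (c - 7)/(c + 8*I)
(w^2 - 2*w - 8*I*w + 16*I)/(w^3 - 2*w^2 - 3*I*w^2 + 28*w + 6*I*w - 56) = (w - 8*I)/(w^2 - 3*I*w + 28)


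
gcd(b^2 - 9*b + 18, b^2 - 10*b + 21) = b - 3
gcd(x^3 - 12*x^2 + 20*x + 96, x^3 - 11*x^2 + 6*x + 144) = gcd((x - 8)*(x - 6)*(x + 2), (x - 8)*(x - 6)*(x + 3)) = x^2 - 14*x + 48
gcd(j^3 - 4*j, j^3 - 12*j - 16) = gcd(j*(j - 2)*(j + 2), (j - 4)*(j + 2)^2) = j + 2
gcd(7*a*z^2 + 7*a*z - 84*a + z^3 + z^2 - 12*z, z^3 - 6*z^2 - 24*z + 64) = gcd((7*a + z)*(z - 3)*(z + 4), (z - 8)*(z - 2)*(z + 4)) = z + 4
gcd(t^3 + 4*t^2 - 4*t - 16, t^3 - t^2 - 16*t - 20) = t + 2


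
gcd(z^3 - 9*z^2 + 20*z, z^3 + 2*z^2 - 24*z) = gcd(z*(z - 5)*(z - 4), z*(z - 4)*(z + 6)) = z^2 - 4*z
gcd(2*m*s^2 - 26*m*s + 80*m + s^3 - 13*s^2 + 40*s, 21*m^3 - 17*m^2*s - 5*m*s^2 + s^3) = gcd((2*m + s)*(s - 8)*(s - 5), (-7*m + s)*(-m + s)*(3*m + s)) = 1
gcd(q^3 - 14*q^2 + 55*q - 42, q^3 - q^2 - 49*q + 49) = q^2 - 8*q + 7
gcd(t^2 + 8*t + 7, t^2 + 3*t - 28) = t + 7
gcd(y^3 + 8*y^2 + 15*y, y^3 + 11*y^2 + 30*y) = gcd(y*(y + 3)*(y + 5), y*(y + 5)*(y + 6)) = y^2 + 5*y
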